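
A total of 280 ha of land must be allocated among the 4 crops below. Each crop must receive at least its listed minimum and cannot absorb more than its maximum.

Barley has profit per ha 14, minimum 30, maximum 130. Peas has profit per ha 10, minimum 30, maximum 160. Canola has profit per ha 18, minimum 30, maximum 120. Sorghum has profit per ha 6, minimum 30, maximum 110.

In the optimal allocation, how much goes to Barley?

Meeting every minimum uses 30+30+30+30 = 120 ha, leaving 160.
Order the crops by profit per ha: Canola 18 > Barley 14 > Peas 10 > Sorghum 6.
Canola takes 90 more to reach its cap of 120 ; 70 left.
Only 70 left; Barley takes them to reach 100.

100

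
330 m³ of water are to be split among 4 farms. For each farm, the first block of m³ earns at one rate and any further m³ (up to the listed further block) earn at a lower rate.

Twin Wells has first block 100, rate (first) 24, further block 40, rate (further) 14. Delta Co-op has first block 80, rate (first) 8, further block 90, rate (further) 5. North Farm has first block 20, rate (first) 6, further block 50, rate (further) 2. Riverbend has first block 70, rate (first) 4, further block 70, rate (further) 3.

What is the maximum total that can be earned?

4170

Treat each block as its own option and order by rate: Twin Wells/tier1 24 > Twin Wells/tier2 14 > Delta Co-op/tier1 8 > North Farm/tier1 6 > Delta Co-op/tier2 5 > Riverbend/tier1 4 > Riverbend/tier2 3 > North Farm/tier2 2.
Twin Wells/tier1 (24): +100 → 230 left.
Fill Twin Wells tier2 block (40 at 14) → 190 left.
Delta Co-op tier1 at 8: fill all 80 → 110 left.
Fill North Farm tier1 block (20 at 6) → 90 left.
Delta Co-op/tier2 (5): +90 → 0 left.
Total = 24×100 + 14×40 + 8×80 + 6×20 + 5×90 = 4170.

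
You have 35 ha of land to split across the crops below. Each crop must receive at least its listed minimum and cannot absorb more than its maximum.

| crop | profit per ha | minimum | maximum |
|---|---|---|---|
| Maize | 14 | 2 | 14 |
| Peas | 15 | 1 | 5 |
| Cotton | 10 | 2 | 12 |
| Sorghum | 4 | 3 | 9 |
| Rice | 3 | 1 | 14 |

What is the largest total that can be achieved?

Meeting every minimum uses 2+1+2+3+1 = 9 ha, leaving 26.
Highest profit per ha first: Peas 15 > Maize 14 > Cotton 10 > Sorghum 4 > Rice 3.
Give Peas 4 more to hit its cap of 5 → 22 left.
Maize takes 12 more to reach its cap of 14 → 10 left.
Cotton takes 10 more to reach its cap of 12 → 0 left.
Total = 14×14 + 15×5 + 10×12 + 4×3 + 3×1 = 406.

406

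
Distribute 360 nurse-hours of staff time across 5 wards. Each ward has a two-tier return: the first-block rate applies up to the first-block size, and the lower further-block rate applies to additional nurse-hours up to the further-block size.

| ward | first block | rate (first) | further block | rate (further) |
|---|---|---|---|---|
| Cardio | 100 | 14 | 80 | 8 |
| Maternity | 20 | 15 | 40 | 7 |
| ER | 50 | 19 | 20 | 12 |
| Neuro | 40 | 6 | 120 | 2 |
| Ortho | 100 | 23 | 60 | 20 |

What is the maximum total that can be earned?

6470

Order all 10 blocks by rate: Ortho/tier1 23 > Ortho/tier2 20 > ER/tier1 19 > Maternity/tier1 15 > Cardio/tier1 14 > ER/tier2 12 > Cardio/tier2 8 > Maternity/tier2 7 > Neuro/tier1 6 > Neuro/tier2 2.
Ortho/tier1 (23): +100 → 260 left.
Fill Ortho tier2 block (60 at 20) → 200 left.
ER/tier1 (19): +50 → 150 left.
Maternity/tier1 (15): +20 → 130 left.
Fill Cardio tier1 block (100 at 14) → 30 left.
ER tier2 at 12: fill all 20 → 10 left.
Cardio tier2 at 8: only 10 left, fill 10.
Total = 23×100 + 20×60 + 19×50 + 15×20 + 14×100 + 12×20 + 8×10 = 6470.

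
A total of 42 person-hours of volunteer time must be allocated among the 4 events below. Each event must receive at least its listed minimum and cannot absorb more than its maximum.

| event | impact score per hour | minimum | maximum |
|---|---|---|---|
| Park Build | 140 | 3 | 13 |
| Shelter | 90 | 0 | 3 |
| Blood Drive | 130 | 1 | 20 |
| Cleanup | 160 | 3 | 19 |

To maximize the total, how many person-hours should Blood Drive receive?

Meeting every minimum uses 3+0+1+3 = 7 person-hours, leaving 35.
Order the events by impact score per hour: Cleanup 160 > Park Build 140 > Blood Drive 130 > Shelter 90.
Cleanup takes 16 more to reach its cap of 19 → 19 left.
Park Build takes 10 more to reach its cap of 13 → 9 left.
Only 9 left; Blood Drive takes them to reach 10.

10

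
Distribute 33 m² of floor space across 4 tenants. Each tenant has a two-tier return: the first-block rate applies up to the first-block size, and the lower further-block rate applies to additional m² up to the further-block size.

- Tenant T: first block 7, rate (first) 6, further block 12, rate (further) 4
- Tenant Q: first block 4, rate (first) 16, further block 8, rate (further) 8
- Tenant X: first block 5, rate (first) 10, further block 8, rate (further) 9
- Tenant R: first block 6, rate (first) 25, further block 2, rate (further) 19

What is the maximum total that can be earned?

Rank every tier by rate: Tenant R/first 25 > Tenant R/second 19 > Tenant Q/first 16 > Tenant X/first 10 > Tenant X/second 9 > Tenant Q/second 8 > Tenant T/first 6 > Tenant T/second 4.
Fill Tenant R first block (6 at 25) ; 27 left.
Tenant R second at 19: fill all 2 ; 25 left.
Tenant Q/first (16): +4 ; 21 left.
Tenant X first at 10: fill all 5 ; 16 left.
Tenant X/second (9): +8 ; 8 left.
Tenant Q second at 8: fill all 8 ; 0 left.
Total = 25×6 + 19×2 + 16×4 + 10×5 + 9×8 + 8×8 = 438.

438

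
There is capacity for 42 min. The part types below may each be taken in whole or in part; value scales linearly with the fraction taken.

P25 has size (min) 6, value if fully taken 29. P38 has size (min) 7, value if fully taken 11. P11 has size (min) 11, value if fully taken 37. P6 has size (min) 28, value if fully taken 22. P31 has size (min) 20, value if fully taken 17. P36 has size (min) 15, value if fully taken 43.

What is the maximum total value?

Rank by value-to-size ratio: P25 29/6≈4.83, P11 37/11≈3.36, P36 43/15≈2.87, P38 11/7≈1.57, P31 17/20≈0.85, P6 22/28≈0.786.
Take all of P25 (6 min, value 29) — 36 min left.
Take all of P11 (11 min, value 37) — 25 min left.
All 15 min of P36 fit (value 43) — 10 remain.
P38: take in full, 7 min for value 11 — 3 left.
3 min left: a 3/20 share of P31 gives 17×3/20 = 2.55.
Total value = 122.55.

122.55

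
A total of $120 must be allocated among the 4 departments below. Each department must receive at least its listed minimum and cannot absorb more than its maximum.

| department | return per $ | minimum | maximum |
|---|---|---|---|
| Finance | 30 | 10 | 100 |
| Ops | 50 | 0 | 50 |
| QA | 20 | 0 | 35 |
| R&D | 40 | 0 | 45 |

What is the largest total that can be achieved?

Meeting every minimum uses 10+0+0+0 = 10 $, leaving 110.
Rank by return per $: Ops 50 > R&D 40 > Finance 30 > QA 20.
Give Ops 50 more to hit its cap of 50 ; 60 left.
R&D takes 45 more to reach its cap of 45 ; 15 left.
Finance: +15 (room for 90) → 25. Pool exhausted.
Total = 30×25 + 50×50 + 40×45 = 5050.

5050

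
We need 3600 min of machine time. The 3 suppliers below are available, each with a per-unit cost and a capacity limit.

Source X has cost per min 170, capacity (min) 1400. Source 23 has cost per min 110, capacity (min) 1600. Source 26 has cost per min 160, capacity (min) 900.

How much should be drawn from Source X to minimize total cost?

1100

Cheapest first:
Source 23 at 110: take all 1600 min → 2000 still needed.
Source 26 (160): use full 900 → 1100 min to go.
Source X at 170: take 1100 of its 1400 → requirement met.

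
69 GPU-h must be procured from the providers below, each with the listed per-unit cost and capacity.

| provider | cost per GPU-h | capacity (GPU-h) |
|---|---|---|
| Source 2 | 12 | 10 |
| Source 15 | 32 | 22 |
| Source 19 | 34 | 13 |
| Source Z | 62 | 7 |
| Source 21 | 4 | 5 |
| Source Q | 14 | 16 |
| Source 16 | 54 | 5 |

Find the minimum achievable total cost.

1672

Cheapest first:
Take 5 from Source 21 at 4 → need 64 more.
Source 2 at 12: take all 10 GPU-h → 54 still needed.
Source Q (14): use full 16 → 38 GPU-h to go.
Take 22 from Source 15 at 32 → need 16 more.
Source 19 at 34: take all 13 GPU-h → 3 still needed.
Source 16 (54): take the remaining 3 → done.
Source Z: unused.
Cost = 5×4 + 10×12 + 16×14 + 22×32 + 13×34 + 3×54 = 1672.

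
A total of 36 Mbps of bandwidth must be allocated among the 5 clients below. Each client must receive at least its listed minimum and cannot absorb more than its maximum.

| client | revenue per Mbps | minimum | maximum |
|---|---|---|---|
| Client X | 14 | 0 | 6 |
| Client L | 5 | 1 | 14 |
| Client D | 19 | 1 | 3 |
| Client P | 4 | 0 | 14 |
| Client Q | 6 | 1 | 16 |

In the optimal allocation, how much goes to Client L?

Meeting every minimum uses 0+1+1+0+1 = 3 Mbps, leaving 33.
Order the clients by revenue per Mbps: Client D 19 > Client X 14 > Client Q 6 > Client L 5 > Client P 4.
Give Client D 2 more to hit its cap of 3 → 31 left.
Give Client X 6 more to hit its cap of 6 → 25 left.
Client Q: +15 to 16 (cap) → 10 left.
Client L has room for 13 more but only 10 remain, so it gets 11.

11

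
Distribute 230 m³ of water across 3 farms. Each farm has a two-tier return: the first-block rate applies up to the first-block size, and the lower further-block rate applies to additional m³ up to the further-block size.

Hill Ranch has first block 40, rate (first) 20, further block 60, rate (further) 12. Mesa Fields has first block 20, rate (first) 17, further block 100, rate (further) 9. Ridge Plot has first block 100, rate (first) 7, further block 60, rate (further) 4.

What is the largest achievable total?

Treat each block as its own option and order by rate: Hill Ranch/first 20 > Mesa Fields/first 17 > Hill Ranch/second 12 > Mesa Fields/second 9 > Ridge Plot/first 7 > Ridge Plot/second 4.
Hill Ranch first at 20: fill all 40 → 190 left.
Mesa Fields/first (17): +20 → 170 left.
Hill Ranch/second (12): +60 → 110 left.
Fill Mesa Fields second block (100 at 9) → 10 left.
Ridge Plot first at 7: only 10 left, fill 10.
Total = 20×40 + 17×20 + 12×60 + 9×100 + 7×10 = 2830.

2830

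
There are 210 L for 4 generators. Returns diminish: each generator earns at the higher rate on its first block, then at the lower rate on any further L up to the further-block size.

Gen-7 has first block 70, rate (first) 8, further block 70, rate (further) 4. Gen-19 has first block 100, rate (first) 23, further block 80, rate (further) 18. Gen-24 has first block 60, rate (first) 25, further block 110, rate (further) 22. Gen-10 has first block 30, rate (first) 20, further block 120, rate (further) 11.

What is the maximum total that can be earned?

4900

Rank every tier by rate: Gen-24/first 25 > Gen-19/first 23 > Gen-24/second 22 > Gen-10/first 20 > Gen-19/second 18 > Gen-10/second 11 > Gen-7/first 8 > Gen-7/second 4.
Gen-24/first (25): +60 — 150 left.
Fill Gen-19 first block (100 at 23) — 50 left.
50 remain; put them into Gen-24 second at 22.
Total = 25×60 + 23×100 + 22×50 = 4900.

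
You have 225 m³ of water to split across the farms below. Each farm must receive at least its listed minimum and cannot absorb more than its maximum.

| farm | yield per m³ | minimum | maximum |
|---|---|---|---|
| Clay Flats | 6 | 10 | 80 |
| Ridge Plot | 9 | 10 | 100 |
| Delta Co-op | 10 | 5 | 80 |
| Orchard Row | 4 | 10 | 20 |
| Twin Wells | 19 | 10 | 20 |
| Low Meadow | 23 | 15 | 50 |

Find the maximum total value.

Meeting every minimum uses 10+10+5+10+10+15 = 60 m³, leaving 165.
Order the farms by yield per m³: Low Meadow 23 > Twin Wells 19 > Delta Co-op 10 > Ridge Plot 9 > Clay Flats 6 > Orchard Row 4.
Low Meadow takes 35 more to reach its cap of 50 → 130 left.
Twin Wells: +10 to 20 (cap) → 120 left.
Delta Co-op: +75 to 80 (cap) → 45 left.
Only 45 left; Ridge Plot takes them to reach 55.
Total = 6×10 + 9×55 + 10×80 + 4×10 + 19×20 + 23×50 = 2925.

2925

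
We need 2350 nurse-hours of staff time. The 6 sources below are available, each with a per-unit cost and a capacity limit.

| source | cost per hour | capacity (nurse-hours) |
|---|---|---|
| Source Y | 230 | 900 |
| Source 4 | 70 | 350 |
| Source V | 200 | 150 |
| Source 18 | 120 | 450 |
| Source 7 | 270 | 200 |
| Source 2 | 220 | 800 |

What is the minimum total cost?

Use sources in increasing cost order.
Source 4 (70): use full 350 ; 2000 nurse-hours to go.
Source 18 at 120: take all 450 nurse-hours ; 1550 still needed.
Source V at 200: take all 150 nurse-hours ; 1400 still needed.
Source 2 at 220: take all 800 nurse-hours ; 600 still needed.
Source Y at 230: take 600 of its 900 ; requirement met.
Source 7: unused.
Cost = 350×70 + 450×120 + 150×200 + 800×220 + 600×230 = 422500.

422500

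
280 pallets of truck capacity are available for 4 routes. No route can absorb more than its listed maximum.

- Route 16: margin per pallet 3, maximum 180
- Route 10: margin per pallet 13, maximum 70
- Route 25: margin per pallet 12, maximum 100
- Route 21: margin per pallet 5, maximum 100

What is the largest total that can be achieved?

2640

Rank by margin per pallet: Route 10 13 > Route 25 12 > Route 21 5 > Route 16 3.
Route 10 takes 70 to reach its cap of 70 → 210 left.
Give Route 25 100 to hit its cap of 100 → 110 left.
Route 21: +100 to 100 (cap) → 10 left.
Route 16: +10 (room for 180) → 10. Pool exhausted.
Total = 3×10 + 13×70 + 12×100 + 5×100 = 2640.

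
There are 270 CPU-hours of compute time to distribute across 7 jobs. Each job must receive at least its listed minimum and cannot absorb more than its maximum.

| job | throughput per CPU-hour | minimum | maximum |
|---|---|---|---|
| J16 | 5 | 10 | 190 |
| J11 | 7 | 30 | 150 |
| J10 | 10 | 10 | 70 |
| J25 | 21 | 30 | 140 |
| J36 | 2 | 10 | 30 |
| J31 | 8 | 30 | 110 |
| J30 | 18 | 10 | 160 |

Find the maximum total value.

4280

Meeting every minimum uses 10+30+10+30+10+30+10 = 130 CPU-hours, leaving 140.
Order the jobs by throughput per CPU-hour: J25 21 > J30 18 > J10 10 > J31 8 > J11 7 > J16 5 > J36 2.
J25 takes 110 more to reach its cap of 140 — 30 left.
J30 has room for 150 more but only 30 remain, so it gets 40.
Total = 5×10 + 7×30 + 10×10 + 21×140 + 2×10 + 8×30 + 18×40 = 4280.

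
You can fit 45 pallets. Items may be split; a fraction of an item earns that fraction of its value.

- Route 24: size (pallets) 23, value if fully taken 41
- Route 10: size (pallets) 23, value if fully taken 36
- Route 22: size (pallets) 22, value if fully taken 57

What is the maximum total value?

98

Best value per unit of size first: Route 22 57/22≈2.59, Route 24 41/23≈1.78, Route 10 36/23≈1.57.
Take all of Route 22 (22 pallets, value 57) ; 23 pallets left.
Take all of Route 24 (23 pallets, value 41) ; 0 pallets left.
Total value = 98.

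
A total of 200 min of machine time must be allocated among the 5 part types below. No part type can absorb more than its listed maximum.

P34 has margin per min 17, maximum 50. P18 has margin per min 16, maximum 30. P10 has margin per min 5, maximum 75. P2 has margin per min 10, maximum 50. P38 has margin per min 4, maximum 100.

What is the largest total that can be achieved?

2180

Rank by margin per min: P34 17 > P18 16 > P2 10 > P10 5 > P38 4.
Give P34 50 to hit its cap of 50 → 150 left.
P18 takes 30 to reach its cap of 30 → 120 left.
Give P2 50 to hit its cap of 50 → 70 left.
P10: +70 (room for 75) → 70. Pool exhausted.
Total = 17×50 + 16×30 + 5×70 + 10×50 = 2180.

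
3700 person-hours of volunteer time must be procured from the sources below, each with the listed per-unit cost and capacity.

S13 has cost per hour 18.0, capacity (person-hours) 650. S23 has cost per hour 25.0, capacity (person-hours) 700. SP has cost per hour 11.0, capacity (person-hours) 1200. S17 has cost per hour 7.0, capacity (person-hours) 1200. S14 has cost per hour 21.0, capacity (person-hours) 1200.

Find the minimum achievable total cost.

46950

Cheapest first:
S17 at 7.0: take all 1200 person-hours → 2500 still needed.
SP at 11.0: take all 1200 person-hours → 1300 still needed.
S13 at 18.0: take all 650 person-hours → 650 still needed.
Take 650 from S14 at 21.0 to finish.
S23: unused.
Cost = 1200×7.0 + 1200×11.0 + 650×18.0 + 650×21.0 = 46950.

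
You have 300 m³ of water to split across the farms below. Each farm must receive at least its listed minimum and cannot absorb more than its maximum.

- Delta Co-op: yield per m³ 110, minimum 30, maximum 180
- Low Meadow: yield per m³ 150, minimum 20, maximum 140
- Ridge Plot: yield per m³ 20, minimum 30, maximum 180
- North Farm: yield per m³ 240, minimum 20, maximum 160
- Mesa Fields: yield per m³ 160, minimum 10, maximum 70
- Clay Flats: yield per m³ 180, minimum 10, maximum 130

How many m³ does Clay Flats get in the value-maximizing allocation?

50

Meeting every minimum uses 30+20+30+20+10+10 = 120 m³, leaving 180.
Order the farms by yield per m³: North Farm 240 > Clay Flats 180 > Mesa Fields 160 > Low Meadow 150 > Delta Co-op 110 > Ridge Plot 20.
Give North Farm 140 more to hit its cap of 160 — 40 left.
Only 40 left; Clay Flats takes them to reach 50.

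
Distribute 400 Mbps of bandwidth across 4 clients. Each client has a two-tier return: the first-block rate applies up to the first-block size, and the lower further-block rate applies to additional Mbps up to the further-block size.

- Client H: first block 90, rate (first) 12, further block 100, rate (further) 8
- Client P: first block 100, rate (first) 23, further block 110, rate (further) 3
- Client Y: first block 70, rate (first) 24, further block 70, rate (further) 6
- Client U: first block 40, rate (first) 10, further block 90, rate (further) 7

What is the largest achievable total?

6260

Treat each block as its own option and order by rate: Client Y/first 24 > Client P/first 23 > Client H/first 12 > Client U/first 10 > Client H/second 8 > Client U/second 7 > Client Y/second 6 > Client P/second 3.
Client Y first at 24: fill all 70 → 330 left.
Fill Client P first block (100 at 23) → 230 left.
Client H/first (12): +90 → 140 left.
Client U/first (10): +40 → 100 left.
Client H/second (8): +100 → 0 left.
Total = 24×70 + 23×100 + 12×90 + 10×40 + 8×100 = 6260.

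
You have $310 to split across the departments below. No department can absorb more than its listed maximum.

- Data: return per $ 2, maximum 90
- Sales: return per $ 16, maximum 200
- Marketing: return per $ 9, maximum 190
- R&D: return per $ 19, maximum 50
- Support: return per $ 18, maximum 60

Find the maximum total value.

5230

Highest return per $ first: R&D 19 > Support 18 > Sales 16 > Marketing 9 > Data 2.
R&D: +50 to 50 (cap) → 260 left.
Support: +60 to 60 (cap) → 200 left.
Sales takes 200 to reach its cap of 200 → 0 left.
Total = 16×200 + 19×50 + 18×60 = 5230.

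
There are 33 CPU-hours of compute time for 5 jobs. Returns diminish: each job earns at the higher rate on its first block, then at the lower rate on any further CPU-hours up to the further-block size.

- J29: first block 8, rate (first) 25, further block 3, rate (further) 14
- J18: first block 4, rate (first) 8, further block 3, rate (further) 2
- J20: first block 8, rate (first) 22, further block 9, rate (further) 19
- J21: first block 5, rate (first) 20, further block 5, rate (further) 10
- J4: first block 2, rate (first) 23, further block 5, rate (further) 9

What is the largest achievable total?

Rank every tier by rate: J29/first 25 > J4/first 23 > J20/first 22 > J21/first 20 > J20/second 19 > J29/second 14 > J21/second 10 > J4/second 9 > J18/first 8 > J18/second 2.
J29 first at 25: fill all 8 ; 25 left.
Fill J4 first block (2 at 23) ; 23 left.
J20/first (22): +8 ; 15 left.
J21 first at 20: fill all 5 ; 10 left.
Fill J20 second block (9 at 19) ; 1 left.
J29 second at 14: only 1 left, fill 1.
Total = 25×8 + 23×2 + 22×8 + 20×5 + 19×9 + 14×1 = 707.

707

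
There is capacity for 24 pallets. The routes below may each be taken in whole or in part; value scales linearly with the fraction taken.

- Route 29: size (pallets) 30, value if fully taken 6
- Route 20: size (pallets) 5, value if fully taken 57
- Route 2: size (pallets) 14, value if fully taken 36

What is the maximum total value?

94

Sort by value density: Route 20 57/5≈11.4, Route 2 36/14≈2.57, Route 29 6/30≈0.2.
Take all of Route 20 (5 pallets, value 57) → 19 pallets left.
Route 2: take in full, 14 pallets for value 36 → 5 left.
Fill the last 5 pallets with part of Route 29: 5/30 of it earns 1.
Total value = 94.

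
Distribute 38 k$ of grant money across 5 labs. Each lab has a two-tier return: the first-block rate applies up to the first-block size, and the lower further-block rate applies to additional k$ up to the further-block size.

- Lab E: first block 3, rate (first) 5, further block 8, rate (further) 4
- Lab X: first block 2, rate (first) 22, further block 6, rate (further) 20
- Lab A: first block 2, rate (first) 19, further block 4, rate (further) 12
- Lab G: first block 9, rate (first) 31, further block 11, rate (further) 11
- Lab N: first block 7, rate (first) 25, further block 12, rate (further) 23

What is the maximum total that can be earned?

932

Treat each block as its own option and order by rate: Lab G/T1 31 > Lab N/T1 25 > Lab N/T2 23 > Lab X/T1 22 > Lab X/T2 20 > Lab A/T1 19 > Lab A/T2 12 > Lab G/T2 11 > Lab E/T1 5 > Lab E/T2 4.
Lab G T1 at 31: fill all 9 → 29 left.
Lab N/T1 (25): +7 → 22 left.
Lab N/T2 (23): +12 → 10 left.
Fill Lab X T1 block (2 at 22) → 8 left.
Fill Lab X T2 block (6 at 20) → 2 left.
Lab A/T1 (19): +2 → 0 left.
Total = 31×9 + 25×7 + 23×12 + 22×2 + 20×6 + 19×2 = 932.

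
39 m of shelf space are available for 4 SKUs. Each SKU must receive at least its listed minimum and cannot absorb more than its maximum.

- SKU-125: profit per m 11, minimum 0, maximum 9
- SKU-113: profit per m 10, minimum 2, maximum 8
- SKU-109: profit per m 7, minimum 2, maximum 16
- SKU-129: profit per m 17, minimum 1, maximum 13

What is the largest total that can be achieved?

463

Meeting every minimum uses 0+2+2+1 = 5 m, leaving 34.
Rank by profit per m: SKU-129 17 > SKU-125 11 > SKU-113 10 > SKU-109 7.
SKU-129: +12 to 13 (cap) ; 22 left.
SKU-125: +9 to 9 (cap) ; 13 left.
SKU-113 takes 6 more to reach its cap of 8 ; 7 left.
SKU-109: +7 (room for 14) → 9. Pool exhausted.
Total = 11×9 + 10×8 + 7×9 + 17×13 = 463.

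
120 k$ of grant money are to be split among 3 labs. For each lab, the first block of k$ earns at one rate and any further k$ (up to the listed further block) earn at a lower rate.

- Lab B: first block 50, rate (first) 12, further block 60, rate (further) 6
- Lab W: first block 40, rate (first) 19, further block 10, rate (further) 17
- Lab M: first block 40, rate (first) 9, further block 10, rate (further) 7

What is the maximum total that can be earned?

Treat each block as its own option and order by rate: Lab W/tier1 19 > Lab W/tier2 17 > Lab B/tier1 12 > Lab M/tier1 9 > Lab M/tier2 7 > Lab B/tier2 6.
Lab W tier1 at 19: fill all 40 ; 80 left.
Fill Lab W tier2 block (10 at 17) ; 70 left.
Fill Lab B tier1 block (50 at 12) ; 20 left.
Lab M tier1 at 9: only 20 left, fill 20.
Total = 19×40 + 17×10 + 12×50 + 9×20 = 1710.

1710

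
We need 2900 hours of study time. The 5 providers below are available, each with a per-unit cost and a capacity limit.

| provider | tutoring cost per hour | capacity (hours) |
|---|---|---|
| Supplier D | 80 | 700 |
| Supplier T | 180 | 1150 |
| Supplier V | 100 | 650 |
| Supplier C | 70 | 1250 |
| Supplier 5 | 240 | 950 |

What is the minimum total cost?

262500

Fill from the cheapest provider first.
Take 1250 from Supplier C at 70 → need 1650 more.
Take 700 from Supplier D at 80 → need 950 more.
Take 650 from Supplier V at 100 → need 300 more.
Take 300 from Supplier T at 180 to finish.
Supplier 5: unused.
Cost = 1250×70 + 700×80 + 650×100 + 300×180 = 262500.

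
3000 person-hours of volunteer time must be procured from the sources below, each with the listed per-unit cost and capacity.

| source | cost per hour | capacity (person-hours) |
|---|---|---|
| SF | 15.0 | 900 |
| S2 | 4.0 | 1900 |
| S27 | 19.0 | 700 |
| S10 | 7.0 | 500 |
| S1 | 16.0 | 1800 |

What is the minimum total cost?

20100

Cheapest first:
Take 1900 from S2 at 4.0 ; need 1100 more.
Take 500 from S10 at 7.0 ; need 600 more.
SF at 15.0: take 600 of its 900 ; requirement met.
S1, S27: unused.
Cost = 1900×4.0 + 500×7.0 + 600×15.0 = 20100.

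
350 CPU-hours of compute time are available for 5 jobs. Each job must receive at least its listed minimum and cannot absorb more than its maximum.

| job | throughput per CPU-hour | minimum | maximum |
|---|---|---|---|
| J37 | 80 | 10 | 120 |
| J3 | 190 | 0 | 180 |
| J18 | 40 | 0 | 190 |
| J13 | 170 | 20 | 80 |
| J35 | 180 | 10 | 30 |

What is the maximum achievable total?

58000

Meeting every minimum uses 10+0+0+20+10 = 40 CPU-hours, leaving 310.
Rank by throughput per CPU-hour: J3 190 > J35 180 > J13 170 > J37 80 > J18 40.
Give J3 180 more to hit its cap of 180 ; 130 left.
Give J35 20 more to hit its cap of 30 ; 110 left.
J13 takes 60 more to reach its cap of 80 ; 50 left.
Only 50 left; J37 takes them to reach 60.
Total = 80×60 + 190×180 + 170×80 + 180×30 = 58000.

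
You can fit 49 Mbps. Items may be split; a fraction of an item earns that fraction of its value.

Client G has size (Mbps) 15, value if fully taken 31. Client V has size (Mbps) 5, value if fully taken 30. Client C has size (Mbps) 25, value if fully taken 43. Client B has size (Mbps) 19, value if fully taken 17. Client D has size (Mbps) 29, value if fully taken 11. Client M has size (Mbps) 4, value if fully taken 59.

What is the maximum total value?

Rank by value-to-size ratio: Client M 59/4≈14.8, Client V 30/5≈6, Client G 31/15≈2.07, Client C 43/25≈1.72, Client B 17/19≈0.895, Client D 11/29≈0.379.
Client M: take in full, 4 Mbps for value 59 → 45 left.
Client V: take in full, 5 Mbps for value 30 → 40 left.
Take all of Client G (15 Mbps, value 31) → 25 Mbps left.
Take all of Client C (25 Mbps, value 43) → 0 Mbps left.
Total value = 163.

163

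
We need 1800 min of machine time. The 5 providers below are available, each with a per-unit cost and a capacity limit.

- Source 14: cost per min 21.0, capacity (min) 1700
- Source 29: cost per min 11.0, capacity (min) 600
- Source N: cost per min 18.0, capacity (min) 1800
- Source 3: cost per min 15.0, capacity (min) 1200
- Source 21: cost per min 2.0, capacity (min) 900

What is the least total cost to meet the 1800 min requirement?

12900

Cheapest first:
Source 21 (2.0): use full 900 → 900 min to go.
Source 29 at 11.0: take all 600 min → 300 still needed.
Take 300 from Source 3 at 15.0 to finish.
Source N, Source 14: unused.
Cost = 900×2.0 + 600×11.0 + 300×15.0 = 12900.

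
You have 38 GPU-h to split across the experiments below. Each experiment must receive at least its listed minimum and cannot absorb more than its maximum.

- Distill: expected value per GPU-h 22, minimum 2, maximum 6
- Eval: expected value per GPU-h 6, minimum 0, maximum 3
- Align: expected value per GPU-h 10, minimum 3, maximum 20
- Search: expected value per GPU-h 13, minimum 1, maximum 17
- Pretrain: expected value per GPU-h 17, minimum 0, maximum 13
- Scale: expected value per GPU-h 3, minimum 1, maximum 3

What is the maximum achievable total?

581

Meeting every minimum uses 2+0+3+1+0+1 = 7 GPU-h, leaving 31.
Highest expected value per GPU-h first: Distill 22 > Pretrain 17 > Search 13 > Align 10 > Eval 6 > Scale 3.
Distill takes 4 more to reach its cap of 6 ; 27 left.
Pretrain: +13 to 13 (cap) ; 14 left.
Only 14 left; Search takes them to reach 15.
Total = 22×6 + 10×3 + 13×15 + 17×13 + 3×1 = 581.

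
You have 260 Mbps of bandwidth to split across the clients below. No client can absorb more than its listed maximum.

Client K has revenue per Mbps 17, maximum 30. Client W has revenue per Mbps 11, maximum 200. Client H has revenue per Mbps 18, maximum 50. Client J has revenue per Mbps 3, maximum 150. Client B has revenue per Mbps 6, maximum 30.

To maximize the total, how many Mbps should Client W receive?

Highest revenue per Mbps first: Client H 18 > Client K 17 > Client W 11 > Client B 6 > Client J 3.
Give Client H 50 to hit its cap of 50 → 210 left.
Give Client K 30 to hit its cap of 30 → 180 left.
Client W has room for 200 but only 180 remain, so it gets 180.

180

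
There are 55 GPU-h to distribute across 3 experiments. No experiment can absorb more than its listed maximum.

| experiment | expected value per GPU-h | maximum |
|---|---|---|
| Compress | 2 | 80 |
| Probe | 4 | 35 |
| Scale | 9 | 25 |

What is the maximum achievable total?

345

Highest expected value per GPU-h first: Scale 9 > Probe 4 > Compress 2.
Scale takes 25 to reach its cap of 25 — 30 left.
Probe has room for 35 but only 30 remain, so it gets 30.
Total = 4×30 + 9×25 = 345.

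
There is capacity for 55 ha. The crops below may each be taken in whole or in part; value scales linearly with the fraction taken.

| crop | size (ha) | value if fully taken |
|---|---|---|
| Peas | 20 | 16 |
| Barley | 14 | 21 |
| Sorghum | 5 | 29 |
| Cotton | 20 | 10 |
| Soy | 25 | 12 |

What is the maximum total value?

Rank by value-to-size ratio: Sorghum 29/5≈5.8, Barley 21/14≈1.5, Peas 16/20≈0.8, Cotton 10/20≈0.5, Soy 12/25≈0.48.
Take all of Sorghum (5 ha, value 29) ; 50 ha left.
Take all of Barley (14 ha, value 21) ; 36 ha left.
Take all of Peas (20 ha, value 16) ; 16 ha left.
Only 16 ha remain; take 16/20 of Cotton for value 10×16/20 = 8.
Total value = 74.

74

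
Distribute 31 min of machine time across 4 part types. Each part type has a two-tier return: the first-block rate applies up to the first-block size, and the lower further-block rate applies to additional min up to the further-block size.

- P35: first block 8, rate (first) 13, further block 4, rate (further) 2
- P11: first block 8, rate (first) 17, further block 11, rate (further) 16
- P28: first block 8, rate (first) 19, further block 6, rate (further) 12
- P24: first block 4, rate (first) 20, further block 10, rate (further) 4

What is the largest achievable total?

Treat each block as its own option and order by rate: P24/T1 20 > P28/T1 19 > P11/T1 17 > P11/T2 16 > P35/T1 13 > P28/T2 12 > P24/T2 4 > P35/T2 2.
P24 T1 at 20: fill all 4 — 27 left.
Fill P28 T1 block (8 at 19) — 19 left.
P11/T1 (17): +8 — 11 left.
P11 T2 at 16: fill all 11 — 0 left.
Total = 20×4 + 19×8 + 17×8 + 16×11 = 544.

544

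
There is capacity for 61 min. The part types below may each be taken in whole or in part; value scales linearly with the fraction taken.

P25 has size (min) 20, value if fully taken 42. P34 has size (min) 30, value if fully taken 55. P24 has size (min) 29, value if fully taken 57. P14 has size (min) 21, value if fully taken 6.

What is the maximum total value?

Best value per unit of size first: P25 42/20≈2.1, P24 57/29≈1.97, P34 55/30≈1.83, P14 6/21≈0.286.
Take all of P25 (20 min, value 42) — 41 min left.
P24: take in full, 29 min for value 57 — 12 left.
Fill the last 12 min with part of P34: 12/30 of it earns 22.
Total value = 121.

121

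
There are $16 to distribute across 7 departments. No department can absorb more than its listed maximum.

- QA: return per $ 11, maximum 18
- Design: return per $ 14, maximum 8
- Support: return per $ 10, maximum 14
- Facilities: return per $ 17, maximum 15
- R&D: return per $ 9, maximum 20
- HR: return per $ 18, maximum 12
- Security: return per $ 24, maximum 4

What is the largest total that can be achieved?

Highest return per $ first: Security 24 > HR 18 > Facilities 17 > Design 14 > QA 11 > Support 10 > R&D 9.
Security: +4 to 4 (cap) ; 12 left.
Give HR 12 to hit its cap of 12 ; 0 left.
Total = 18×12 + 24×4 = 312.

312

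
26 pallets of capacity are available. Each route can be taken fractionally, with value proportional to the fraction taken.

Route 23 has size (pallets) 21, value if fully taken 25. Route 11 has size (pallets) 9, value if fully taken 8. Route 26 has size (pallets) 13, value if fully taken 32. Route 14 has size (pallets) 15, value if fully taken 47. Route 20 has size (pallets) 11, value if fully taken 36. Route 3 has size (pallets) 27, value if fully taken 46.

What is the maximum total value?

Sort by value density: Route 20 36/11≈3.27, Route 14 47/15≈3.13, Route 26 32/13≈2.46, Route 3 46/27≈1.7, Route 23 25/21≈1.19, Route 11 8/9≈0.889.
Take all of Route 20 (11 pallets, value 36) ; 15 pallets left.
All 15 pallets of Route 14 fit (value 47) ; 0 remain.
Total value = 83.

83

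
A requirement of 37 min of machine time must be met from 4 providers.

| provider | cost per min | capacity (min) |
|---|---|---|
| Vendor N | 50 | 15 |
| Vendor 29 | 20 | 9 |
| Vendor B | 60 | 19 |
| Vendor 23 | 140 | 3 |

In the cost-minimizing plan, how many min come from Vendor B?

13

Use providers in increasing cost order.
Take 9 from Vendor 29 at 20 ; need 28 more.
Vendor N (50): use full 15 ; 13 min to go.
Vendor B at 60: take 13 of its 19 ; requirement met.
Vendor 23: unused.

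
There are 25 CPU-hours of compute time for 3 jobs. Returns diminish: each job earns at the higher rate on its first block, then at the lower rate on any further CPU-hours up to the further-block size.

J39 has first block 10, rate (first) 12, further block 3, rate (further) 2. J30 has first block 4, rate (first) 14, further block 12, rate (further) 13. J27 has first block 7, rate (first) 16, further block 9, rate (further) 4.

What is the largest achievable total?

348

Treat each block as its own option and order by rate: J27/tier1 16 > J30/tier1 14 > J30/tier2 13 > J39/tier1 12 > J27/tier2 4 > J39/tier2 2.
J27 tier1 at 16: fill all 7 ; 18 left.
J30 tier1 at 14: fill all 4 ; 14 left.
J30 tier2 at 13: fill all 12 ; 2 left.
2 remain; put them into J39 tier1 at 12.
Total = 16×7 + 14×4 + 13×12 + 12×2 = 348.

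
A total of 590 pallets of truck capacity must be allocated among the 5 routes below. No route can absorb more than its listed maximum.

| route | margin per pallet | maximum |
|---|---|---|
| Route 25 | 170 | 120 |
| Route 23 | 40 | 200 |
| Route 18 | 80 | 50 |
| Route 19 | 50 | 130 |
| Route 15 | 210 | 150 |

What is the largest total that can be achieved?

68000

Highest margin per pallet first: Route 15 210 > Route 25 170 > Route 18 80 > Route 19 50 > Route 23 40.
Route 15 takes 150 to reach its cap of 150 → 440 left.
Route 25 takes 120 to reach its cap of 120 → 320 left.
Give Route 18 50 to hit its cap of 50 → 270 left.
Route 19 takes 130 to reach its cap of 130 → 140 left.
Route 23 has room for 200 but only 140 remain, so it gets 140.
Total = 170×120 + 40×140 + 80×50 + 50×130 + 210×150 = 68000.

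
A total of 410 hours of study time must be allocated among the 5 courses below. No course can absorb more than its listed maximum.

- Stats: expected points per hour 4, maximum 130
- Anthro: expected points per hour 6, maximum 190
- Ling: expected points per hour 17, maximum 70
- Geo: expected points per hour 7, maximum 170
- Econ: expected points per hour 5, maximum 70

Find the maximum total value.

3400

Order the courses by expected points per hour: Ling 17 > Geo 7 > Anthro 6 > Econ 5 > Stats 4.
Ling: +70 to 70 (cap) — 340 left.
Geo: +170 to 170 (cap) — 170 left.
Anthro: +170 (room for 190) → 170. Pool exhausted.
Total = 6×170 + 17×70 + 7×170 = 3400.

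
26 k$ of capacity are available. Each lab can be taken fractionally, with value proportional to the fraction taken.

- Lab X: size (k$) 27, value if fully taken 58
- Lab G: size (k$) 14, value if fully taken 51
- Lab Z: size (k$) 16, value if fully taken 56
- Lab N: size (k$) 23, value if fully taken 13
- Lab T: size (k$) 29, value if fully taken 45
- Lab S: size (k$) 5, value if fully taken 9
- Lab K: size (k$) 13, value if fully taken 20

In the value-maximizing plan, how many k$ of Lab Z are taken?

Best value per unit of size first: Lab G 51/14≈3.64, Lab Z 56/16≈3.5, Lab X 58/27≈2.15, Lab S 9/5≈1.8, Lab T 45/29≈1.55, Lab K 20/13≈1.54, Lab N 13/23≈0.565.
Lab G: take in full, 14 k$ for value 51 ; 12 left.
Only 12 k$ remain; take 12/16 of Lab Z for value 56×12/16 = 42.

12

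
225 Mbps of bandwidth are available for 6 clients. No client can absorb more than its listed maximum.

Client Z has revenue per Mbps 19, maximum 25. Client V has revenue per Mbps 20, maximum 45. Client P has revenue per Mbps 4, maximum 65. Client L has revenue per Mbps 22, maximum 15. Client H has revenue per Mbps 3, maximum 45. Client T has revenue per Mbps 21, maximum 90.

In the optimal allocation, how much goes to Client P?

Rank by revenue per Mbps: Client L 22 > Client T 21 > Client V 20 > Client Z 19 > Client P 4 > Client H 3.
Give Client L 15 to hit its cap of 15 — 210 left.
Client T takes 90 to reach its cap of 90 — 120 left.
Give Client V 45 to hit its cap of 45 — 75 left.
Client Z: +25 to 25 (cap) — 50 left.
Client P has room for 65 but only 50 remain, so it gets 50.

50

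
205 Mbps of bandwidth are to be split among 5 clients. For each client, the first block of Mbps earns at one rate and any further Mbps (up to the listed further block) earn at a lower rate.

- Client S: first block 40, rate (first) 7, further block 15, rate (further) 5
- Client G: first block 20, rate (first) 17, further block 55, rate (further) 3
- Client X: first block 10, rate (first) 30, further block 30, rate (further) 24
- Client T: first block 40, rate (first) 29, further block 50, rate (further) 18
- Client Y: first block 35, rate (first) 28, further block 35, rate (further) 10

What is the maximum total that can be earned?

Order all 10 blocks by rate: Client X/tier1 30 > Client T/tier1 29 > Client Y/tier1 28 > Client X/tier2 24 > Client T/tier2 18 > Client G/tier1 17 > Client Y/tier2 10 > Client S/tier1 7 > Client S/tier2 5 > Client G/tier2 3.
Client X/tier1 (30): +10 → 195 left.
Fill Client T tier1 block (40 at 29) → 155 left.
Client Y tier1 at 28: fill all 35 → 120 left.
Client X tier2 at 24: fill all 30 → 90 left.
Client T tier2 at 18: fill all 50 → 40 left.
Client G tier1 at 17: fill all 20 → 20 left.
Client Y/tier2: +20 of 35 at 10; pool empty.
Total = 30×10 + 29×40 + 28×35 + 24×30 + 18×50 + 17×20 + 10×20 = 4600.

4600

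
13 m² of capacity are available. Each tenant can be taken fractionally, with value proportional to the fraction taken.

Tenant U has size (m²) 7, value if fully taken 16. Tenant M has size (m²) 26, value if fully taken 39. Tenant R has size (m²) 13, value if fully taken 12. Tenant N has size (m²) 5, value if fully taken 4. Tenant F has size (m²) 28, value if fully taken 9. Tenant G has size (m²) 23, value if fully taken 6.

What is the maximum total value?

Rank by value-to-size ratio: Tenant U 16/7≈2.29, Tenant M 39/26≈1.5, Tenant R 12/13≈0.923, Tenant N 4/5≈0.8, Tenant F 9/28≈0.321, Tenant G 6/23≈0.261.
Take all of Tenant U (7 m², value 16) — 6 m² left.
Only 6 m² remain; take 6/26 of Tenant M for value 39×6/26 = 9.
Total value = 25.

25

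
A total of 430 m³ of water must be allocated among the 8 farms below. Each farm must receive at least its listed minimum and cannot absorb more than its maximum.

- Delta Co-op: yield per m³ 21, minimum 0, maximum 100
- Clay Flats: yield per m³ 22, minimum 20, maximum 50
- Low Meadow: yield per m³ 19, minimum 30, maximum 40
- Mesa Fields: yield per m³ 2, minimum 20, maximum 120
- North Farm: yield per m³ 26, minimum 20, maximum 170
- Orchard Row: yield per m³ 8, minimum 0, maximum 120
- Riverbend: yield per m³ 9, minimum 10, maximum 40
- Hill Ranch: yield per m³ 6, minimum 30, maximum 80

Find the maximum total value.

8780

Meeting every minimum uses 0+20+30+20+20+0+10+30 = 130 m³, leaving 300.
Rank by yield per m³: North Farm 26 > Clay Flats 22 > Delta Co-op 21 > Low Meadow 19 > Riverbend 9 > Orchard Row 8 > Hill Ranch 6 > Mesa Fields 2.
North Farm: +150 to 170 (cap) → 150 left.
Clay Flats takes 30 more to reach its cap of 50 → 120 left.
Delta Co-op: +100 to 100 (cap) → 20 left.
Low Meadow takes 10 more to reach its cap of 40 → 10 left.
Only 10 left; Riverbend takes them to reach 20.
Total = 21×100 + 22×50 + 19×40 + 2×20 + 26×170 + 9×20 + 6×30 = 8780.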